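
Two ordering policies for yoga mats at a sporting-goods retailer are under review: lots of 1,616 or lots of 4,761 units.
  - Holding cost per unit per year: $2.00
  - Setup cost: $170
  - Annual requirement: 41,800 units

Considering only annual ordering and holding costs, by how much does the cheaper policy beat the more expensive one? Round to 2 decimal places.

Annual cost at Q: ordering D·S/Q plus holding Q·H/2.
TC(1,616) = (41,800/1,616)×170 + (1,616/2)×2 = $6,013.28
TC(4,761) = (41,800/4,761)×170 + (4,761/2)×2 = $6,253.54
|ΔTC| = |$6,013.28 − $6,253.54| = $240.27

$240.27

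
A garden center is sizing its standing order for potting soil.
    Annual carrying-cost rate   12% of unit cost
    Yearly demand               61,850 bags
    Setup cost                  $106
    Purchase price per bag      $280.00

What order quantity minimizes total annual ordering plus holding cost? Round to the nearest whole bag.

Carrying cost H = $280 × 12% = $33.6000/bag/yr
2DS/H = 2·61,850·106/33.6 = 390,244.05
EOQ = √390,244.05 ≈ 624.70

625 bags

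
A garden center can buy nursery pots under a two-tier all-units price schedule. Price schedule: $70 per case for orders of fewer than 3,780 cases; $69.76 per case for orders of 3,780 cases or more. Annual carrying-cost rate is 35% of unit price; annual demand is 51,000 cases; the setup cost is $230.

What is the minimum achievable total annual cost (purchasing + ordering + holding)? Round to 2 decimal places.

$3,593,974.36

H₁ = 35%×$70 = $24.5000;  H₂ = 35%×$69.76 = $24.4160
EOQ₁ = √(2×51,000×230/24.5000) = 978.55  (< 3,780, feasible at tier 1)
EOQ₂ = √(2×51,000×230/24.4160) = 980.23  (< 3,780 → use Q = 3,780 at tier-2 price)
TC(tier 1 (EOQ₁), Q≈978.5) = $3,593,974.36
TC(tier 2, Q≈3,780.0) = $3,607,009.41
Minimum at tier 1 (EOQ₁): $3,593,974.36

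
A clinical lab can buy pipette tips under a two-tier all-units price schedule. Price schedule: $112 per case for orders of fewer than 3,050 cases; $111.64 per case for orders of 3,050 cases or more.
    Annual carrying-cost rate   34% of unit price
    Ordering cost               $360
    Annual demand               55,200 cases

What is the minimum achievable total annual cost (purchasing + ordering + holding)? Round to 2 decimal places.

H₁ = 34%×$112 = $38.0800;  H₂ = 34%×$111.64 = $37.9576
EOQ₁ = √(2×55,200×360/38.0800) = 1,021.62  (< 3,050, feasible at tier 1)
EOQ₂ = √(2×55,200×360/37.9576) = 1,023.26  (< 3,050 → use Q = 3,050 at tier-2 price)
TC(tier 1 (EOQ₁), Q≈1,021.6) = $6,221,303.10
TC(tier 2, Q≈3,050.0) = $6,226,928.75
Minimum at tier 1 (EOQ₁): $6,221,303.10

$6,221,303.10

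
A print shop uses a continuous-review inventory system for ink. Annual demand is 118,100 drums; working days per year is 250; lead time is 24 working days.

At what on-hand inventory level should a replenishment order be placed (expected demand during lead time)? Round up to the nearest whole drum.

Daily demand d = 118,100 / 250 = 472.400 drums/day
Demand during lead time = 472.400 × 24 = 11,337.60
Reorder point = 11,337.60 → round up

11,338 drums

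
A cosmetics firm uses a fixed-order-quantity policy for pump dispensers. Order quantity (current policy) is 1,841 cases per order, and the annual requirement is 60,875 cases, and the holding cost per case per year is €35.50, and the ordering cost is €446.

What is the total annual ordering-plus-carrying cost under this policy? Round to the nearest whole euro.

Orders/yr = 60,875/1,841 = 33.066; ordering cost = 33.066 × €446 = €14,747.56
Average inventory = 1,841/2 = 920.5; holding cost = 920.5 × €35.5 = €32,677.75
Total = €14,747.56 + €32,677.75 = €47,425.31

€47,425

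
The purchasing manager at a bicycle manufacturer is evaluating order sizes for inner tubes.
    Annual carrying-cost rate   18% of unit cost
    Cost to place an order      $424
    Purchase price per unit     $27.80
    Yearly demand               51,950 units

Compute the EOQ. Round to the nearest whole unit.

2,967 units

Carrying cost H = $27.8 × 18% = $5.0040/unit/yr
Optimal lot size Q* = (2 × 51,950 × $424 / $5.004)^½ ≈ 2,967.10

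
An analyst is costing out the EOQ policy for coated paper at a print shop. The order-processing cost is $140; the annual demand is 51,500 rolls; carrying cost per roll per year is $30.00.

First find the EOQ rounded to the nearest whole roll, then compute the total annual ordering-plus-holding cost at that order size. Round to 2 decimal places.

2DS/H = 2·51,500·140/30 = 480,666.67
EOQ = √480,666.67 ≈ 693.30 → Q = 693 rolls
Ordering: D/Q × S = 51,500/693 × $140 = $10,404.04
Holding:  Q/2 × H = 693/2 × $30 = $10,395.00
Total = $10,404.04 + $10,395.00 = $20,799.04

$20,799.04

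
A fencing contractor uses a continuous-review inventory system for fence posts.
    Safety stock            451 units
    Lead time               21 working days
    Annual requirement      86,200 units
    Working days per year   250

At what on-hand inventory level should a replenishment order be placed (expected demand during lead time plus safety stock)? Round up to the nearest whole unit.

Daily demand d = 86,200 / 250 = 344.800 units/day
Demand during lead time = 344.800 × 21 = 7,240.80
Reorder point = 7,240.80 + 451 = 7,691.80 → round up

7,692 units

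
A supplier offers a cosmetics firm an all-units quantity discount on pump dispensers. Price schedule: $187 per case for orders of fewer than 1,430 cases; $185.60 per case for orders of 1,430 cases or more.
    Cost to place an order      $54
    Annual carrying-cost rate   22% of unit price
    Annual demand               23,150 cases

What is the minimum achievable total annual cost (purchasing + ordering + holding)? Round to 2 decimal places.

$4,326,709.08

H₁ = 22%×$187 = $41.1400;  H₂ = 22%×$185.60 = $40.8320
EOQ₁ = √(2×23,150×54/41.1400) = 246.52  (< 1,430, feasible at tier 1)
EOQ₂ = √(2×23,150×54/40.8320) = 247.45  (< 1,430 → use Q = 1,430 at tier-2 price)
TC(tier 1 (EOQ₁), Q≈246.5) = $4,339,191.90
TC(tier 2, Q≈1,430.0) = $4,326,709.08
Minimum at tier 2: $4,326,709.08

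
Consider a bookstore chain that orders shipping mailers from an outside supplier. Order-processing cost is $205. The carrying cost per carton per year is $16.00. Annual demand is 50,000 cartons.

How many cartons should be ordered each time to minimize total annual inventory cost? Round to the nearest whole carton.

1,132 cartons

Optimal lot size Q* = (2 × 50,000 × $205 / $16)^½ ≈ 1,131.92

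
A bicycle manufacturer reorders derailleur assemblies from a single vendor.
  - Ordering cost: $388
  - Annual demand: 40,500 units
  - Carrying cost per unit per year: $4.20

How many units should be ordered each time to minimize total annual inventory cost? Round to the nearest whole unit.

2,735 units

Optimal lot size Q* = (2 × 40,500 × $388 / $4.2)^½ ≈ 2,735.48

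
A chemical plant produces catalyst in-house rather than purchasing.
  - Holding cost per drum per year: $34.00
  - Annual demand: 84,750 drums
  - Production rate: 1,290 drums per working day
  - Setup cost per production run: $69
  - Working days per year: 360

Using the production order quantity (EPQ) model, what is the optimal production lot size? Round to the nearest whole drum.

d = 84,750/360 = 235.4167 drums/day;  effective holding cost H(1 − d/p) = 34·(1 − 235.4167/1290) = 27.79522
Q* = √(2DS / H_eff) = √(2·84,750·69 / 27.79522) ≈ 648.67

649 drums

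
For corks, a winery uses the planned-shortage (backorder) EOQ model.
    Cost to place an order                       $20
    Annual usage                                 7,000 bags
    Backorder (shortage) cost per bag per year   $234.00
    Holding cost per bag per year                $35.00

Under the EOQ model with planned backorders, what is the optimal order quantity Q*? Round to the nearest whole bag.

96 bags

Basic EOQ = √(2·7,000·20/35) = 89.443
Backorder adjustment √((H+b)/b) = √((35+234)/234) = 1.0722
Q* = 89.443 × 1.0722 ≈ 95.90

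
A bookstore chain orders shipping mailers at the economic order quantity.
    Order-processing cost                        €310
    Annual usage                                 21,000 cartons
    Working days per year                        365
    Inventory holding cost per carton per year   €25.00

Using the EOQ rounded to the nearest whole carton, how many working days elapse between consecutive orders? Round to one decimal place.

EOQ = √(2DS/H) = √(2 × 21,000 × 310 / 25)
    = √(520,800.00) ≈ 721.66 → Q = 722 cartons
Days between orders = 365 / (D/Q) = 365 / 29.086 ≈ 12.549

12.5 days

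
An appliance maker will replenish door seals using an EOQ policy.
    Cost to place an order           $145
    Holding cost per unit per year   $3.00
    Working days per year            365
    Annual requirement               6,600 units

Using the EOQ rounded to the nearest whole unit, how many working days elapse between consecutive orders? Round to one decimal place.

44.2 days

2DS/H = 2·6,600·145/3 = 638,000.00
EOQ = √638,000.00 ≈ 798.75 → Q = 799 units
Days between orders = 365 / (D/Q) = 365 / 8.260 ≈ 44.187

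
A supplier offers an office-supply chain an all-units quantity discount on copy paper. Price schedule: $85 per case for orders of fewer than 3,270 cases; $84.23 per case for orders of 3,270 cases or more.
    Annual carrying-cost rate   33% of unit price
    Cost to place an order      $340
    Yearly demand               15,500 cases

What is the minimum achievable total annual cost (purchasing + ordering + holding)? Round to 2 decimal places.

H₁ = 33%×$85 = $28.0500;  H₂ = 33%×$84.23 = $27.7959
EOQ₁ = √(2×15,500×340/28.0500) = 612.99  (< 3,270, feasible at tier 1)
EOQ₂ = √(2×15,500×340/27.7959) = 615.79  (< 3,270 → use Q = 3,270 at tier-2 price)
TC(tier 1 (EOQ₁), Q≈613.0) = $1,334,694.39
TC(tier 2, Q≈3,270.0) = $1,352,622.92
Minimum at tier 1 (EOQ₁): $1,334,694.39

$1,334,694.39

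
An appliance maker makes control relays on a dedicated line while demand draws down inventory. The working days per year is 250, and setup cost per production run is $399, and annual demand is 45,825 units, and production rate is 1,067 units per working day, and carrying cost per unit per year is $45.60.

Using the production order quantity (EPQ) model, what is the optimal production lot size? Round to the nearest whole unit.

Daily demand d = 45,825/250 = 183.300; p = 1067; 1 − d/p = 0.82821
EPQ = √(2DS / (H(1 − d/p)))
    = √(2 × 45,825 × 399 / (45.6 × 0.82821)) ≈ 984.01

984 units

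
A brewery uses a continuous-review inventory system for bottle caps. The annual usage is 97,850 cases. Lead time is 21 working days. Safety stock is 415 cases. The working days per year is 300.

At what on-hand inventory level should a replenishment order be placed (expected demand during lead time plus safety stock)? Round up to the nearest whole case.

7,265 cases

Daily demand d = 97,850 / 300 = 326.167 cases/day
Demand during lead time = 326.167 × 21 = 6,849.50
Reorder point = 6,849.50 + 415 = 7,264.50 → round up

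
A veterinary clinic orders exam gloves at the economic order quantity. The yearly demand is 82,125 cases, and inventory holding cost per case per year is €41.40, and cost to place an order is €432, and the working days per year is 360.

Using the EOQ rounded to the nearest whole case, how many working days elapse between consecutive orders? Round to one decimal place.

2DS/H = 2·82,125·432/41.4 = 1,713,913.04
EOQ = √1,713,913.04 ≈ 1,309.17 → Q = 1,309 cases
T = Q/D × 360 days = 1,309/82,125 × 360 = 5.738 days

5.7 days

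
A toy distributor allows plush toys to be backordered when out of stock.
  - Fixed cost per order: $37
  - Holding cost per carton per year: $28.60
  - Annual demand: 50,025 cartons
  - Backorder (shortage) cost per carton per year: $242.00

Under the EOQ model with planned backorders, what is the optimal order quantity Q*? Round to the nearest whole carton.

Basic EOQ = √(2·50,025·37/28.6) = 359.771
Backorder adjustment √((H+b)/b) = √((28.6+242)/242) = 1.0574
Q* = 359.771 × 1.0574 ≈ 380.44

380 cartons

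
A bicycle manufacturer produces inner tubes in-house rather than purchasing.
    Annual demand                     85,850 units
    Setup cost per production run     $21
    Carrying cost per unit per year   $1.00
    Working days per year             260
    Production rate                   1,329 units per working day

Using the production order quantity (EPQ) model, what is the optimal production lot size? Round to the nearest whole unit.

2,190 units

Daily demand d = 85,850/260 = 330.192; p = 1329; 1 − d/p = 0.75155
EPQ = √(2DS / (H(1 − d/p)))
    = √(2 × 85,850 × 21 / (1 × 0.75155)) ≈ 2,190.36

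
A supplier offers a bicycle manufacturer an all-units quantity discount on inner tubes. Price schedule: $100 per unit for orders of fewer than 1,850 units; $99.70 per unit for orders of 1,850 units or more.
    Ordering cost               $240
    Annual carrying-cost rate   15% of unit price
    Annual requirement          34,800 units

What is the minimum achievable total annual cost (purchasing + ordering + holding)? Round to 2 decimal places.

$3,487,907.97

H₁ = 15%×$100 = $15.0000;  H₂ = 15%×$99.70 = $14.9550
EOQ₁ = √(2×34,800×240/15.0000) = 1,055.27  (< 1,850, feasible at tier 1)
EOQ₂ = √(2×34,800×240/14.9550) = 1,056.86  (< 1,850 → use Q = 1,850 at tier-2 price)
TC(tier 1 (EOQ₁), Q≈1,055.3) = $3,495,829.09
TC(tier 2, Q≈1,850.0) = $3,487,907.97
Minimum at tier 2: $3,487,907.97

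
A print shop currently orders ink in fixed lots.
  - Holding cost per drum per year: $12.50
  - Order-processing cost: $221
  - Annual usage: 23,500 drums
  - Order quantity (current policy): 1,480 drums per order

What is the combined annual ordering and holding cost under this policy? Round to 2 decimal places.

$12,759.12

Annual ordering cost = (D/Q)·S = (23,500/1,480) × 221 = $3,509.12
Annual holding cost  = (Q/2)·H = (1,480/2) × 12.5 = $9,250.00
Total = $3,509.12 + $9,250.00 = $12,759.12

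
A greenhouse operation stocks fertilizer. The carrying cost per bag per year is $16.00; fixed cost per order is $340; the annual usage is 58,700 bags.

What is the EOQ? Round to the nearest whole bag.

1,579 bags

Optimal lot size Q* = (2 × 58,700 × $340 / $16)^½ ≈ 1,579.48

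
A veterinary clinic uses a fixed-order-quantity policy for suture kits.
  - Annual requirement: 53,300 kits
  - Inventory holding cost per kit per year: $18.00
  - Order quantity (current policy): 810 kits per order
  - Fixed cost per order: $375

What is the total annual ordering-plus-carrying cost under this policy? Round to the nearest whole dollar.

Annual ordering cost = (D/Q)·S = (53,300/810) × 375 = $24,675.93
Annual holding cost  = (Q/2)·H = (810/2) × 18 = $7,290.00
Total = $24,675.93 + $7,290.00 = $31,965.93

$31,966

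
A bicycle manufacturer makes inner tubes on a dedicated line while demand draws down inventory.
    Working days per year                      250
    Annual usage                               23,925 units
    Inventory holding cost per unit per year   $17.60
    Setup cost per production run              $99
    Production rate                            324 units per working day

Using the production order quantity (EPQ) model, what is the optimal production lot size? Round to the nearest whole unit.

618 units

d = 23,925/250 = 95.7000 units/day;  effective holding cost H(1 − d/p) = 17.6·(1 − 95.7000/324) = 12.40148
Q* = √(2DS / H_eff) = √(2·23,925·99 / 12.40148) ≈ 618.05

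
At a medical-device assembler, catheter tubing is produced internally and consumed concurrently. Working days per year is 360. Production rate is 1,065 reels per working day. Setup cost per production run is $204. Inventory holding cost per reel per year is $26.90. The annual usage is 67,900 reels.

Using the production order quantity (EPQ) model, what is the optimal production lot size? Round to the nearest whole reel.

1,119 reels

Daily demand d = 67,900/360 = 188.611; p = 1065; 1 − d/p = 0.82290
EPQ = √(2DS / (H(1 − d/p)))
    = √(2 × 67,900 × 204 / (26.9 × 0.82290)) ≈ 1,118.70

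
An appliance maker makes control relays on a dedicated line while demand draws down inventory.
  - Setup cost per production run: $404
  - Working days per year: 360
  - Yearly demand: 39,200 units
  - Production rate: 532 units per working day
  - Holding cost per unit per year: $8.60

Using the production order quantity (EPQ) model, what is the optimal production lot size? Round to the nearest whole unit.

2,152 units

Daily demand d = 39,200/360 = 108.889; p = 532; 1 − d/p = 0.79532
EPQ = √(2DS / (H(1 − d/p)))
    = √(2 × 39,200 × 404 / (8.6 × 0.79532)) ≈ 2,151.93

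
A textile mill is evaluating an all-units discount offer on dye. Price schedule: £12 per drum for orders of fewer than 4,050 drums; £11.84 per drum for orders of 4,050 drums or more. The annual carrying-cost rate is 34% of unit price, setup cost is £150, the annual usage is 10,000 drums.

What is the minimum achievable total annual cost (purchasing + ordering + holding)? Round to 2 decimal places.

£123,498.57

H₁ = 34%×£12 = £4.0800;  H₂ = 34%×£11.84 = £4.0256
EOQ₁ = √(2×10,000×150/4.0800) = 857.49  (< 4,050, feasible at tier 1)
EOQ₂ = √(2×10,000×150/4.0256) = 863.27  (< 4,050 → use Q = 4,050 at tier-2 price)
TC(tier 1 (EOQ₁), Q≈857.5) = £123,498.57
TC(tier 2, Q≈4,050.0) = £126,922.21
Minimum at tier 1 (EOQ₁): £123,498.57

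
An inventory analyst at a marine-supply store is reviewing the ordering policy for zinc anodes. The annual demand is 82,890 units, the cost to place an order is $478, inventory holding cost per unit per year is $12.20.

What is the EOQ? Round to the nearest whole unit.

2,549 units

2DS/H = 2·82,890·478/12.2 = 6,495,314.75
EOQ = √6,495,314.75 ≈ 2,548.59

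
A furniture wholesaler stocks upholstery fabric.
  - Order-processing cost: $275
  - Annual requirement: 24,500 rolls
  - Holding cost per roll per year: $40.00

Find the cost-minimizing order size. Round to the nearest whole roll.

Optimal lot size Q* = (2 × 24,500 × $275 / $40)^½ ≈ 580.41

580 rolls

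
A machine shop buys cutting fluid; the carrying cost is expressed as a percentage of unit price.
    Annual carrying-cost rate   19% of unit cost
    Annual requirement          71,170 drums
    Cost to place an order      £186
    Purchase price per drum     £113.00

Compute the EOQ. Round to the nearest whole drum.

Carrying cost H = £113 × 19% = £21.4700/drum/yr
2DS/H = 2·71,170·186/21.47 = 1,233,127.15
EOQ = √1,233,127.15 ≈ 1,110.46

1,110 drums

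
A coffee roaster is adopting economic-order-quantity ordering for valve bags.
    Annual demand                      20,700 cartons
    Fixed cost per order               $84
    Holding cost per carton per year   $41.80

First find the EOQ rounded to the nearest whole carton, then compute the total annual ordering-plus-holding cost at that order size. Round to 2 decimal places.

$12,056.70

2DS/H = 2·20,700·84/41.8 = 83,196.17
EOQ = √83,196.17 ≈ 288.44 → Q = 288 cartons
Ordering: D/Q × S = 20,700/288 × $84 = $6,037.50
Holding:  Q/2 × H = 288/2 × $41.8 = $6,019.20
Total = $6,037.50 + $6,019.20 = $12,056.70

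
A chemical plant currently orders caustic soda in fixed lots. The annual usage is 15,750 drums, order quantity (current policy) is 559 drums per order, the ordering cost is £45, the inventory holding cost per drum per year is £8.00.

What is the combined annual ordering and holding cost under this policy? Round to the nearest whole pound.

Annual ordering cost = (D/Q)·S = (15,750/559) × 45 = £1,267.89
Annual holding cost  = (Q/2)·H = (559/2) × 8 = £2,236.00
Total = £1,267.89 + £2,236.00 = £3,503.89

£3,504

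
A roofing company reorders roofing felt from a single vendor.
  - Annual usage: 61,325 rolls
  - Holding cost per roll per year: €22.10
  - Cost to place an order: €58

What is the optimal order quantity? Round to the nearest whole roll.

567 rolls

EOQ = √(2DS/H) = √(2 × 61,325 × 58 / 22.1)
    = √(321,886.88) ≈ 567.35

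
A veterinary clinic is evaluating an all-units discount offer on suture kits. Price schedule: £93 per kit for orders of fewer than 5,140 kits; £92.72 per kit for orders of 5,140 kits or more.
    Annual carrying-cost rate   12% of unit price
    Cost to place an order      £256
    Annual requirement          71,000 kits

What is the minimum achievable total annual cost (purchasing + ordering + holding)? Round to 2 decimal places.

H₁ = 12%×£93 = £11.1600;  H₂ = 12%×£92.72 = £11.1264
EOQ₁ = √(2×71,000×256/11.1600) = 1,804.81  (< 5,140, feasible at tier 1)
EOQ₂ = √(2×71,000×256/11.1264) = 1,807.54  (< 5,140 → use Q = 5,140 at tier-2 price)
TC(tier 1 (EOQ₁), Q≈1,804.8) = £6,623,141.71
TC(tier 2, Q≈5,140.0) = £6,615,251.03
Minimum at tier 2: £6,615,251.03

£6,615,251.03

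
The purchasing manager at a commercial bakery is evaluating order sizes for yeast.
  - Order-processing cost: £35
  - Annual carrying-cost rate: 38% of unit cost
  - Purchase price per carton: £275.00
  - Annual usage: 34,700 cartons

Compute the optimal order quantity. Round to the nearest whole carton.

152 cartons

H = i·C = 0.38 × £275 = £104.5000 per carton-year
Optimal lot size Q* = (2 × 34,700 × £35 / £104.5)^½ ≈ 152.46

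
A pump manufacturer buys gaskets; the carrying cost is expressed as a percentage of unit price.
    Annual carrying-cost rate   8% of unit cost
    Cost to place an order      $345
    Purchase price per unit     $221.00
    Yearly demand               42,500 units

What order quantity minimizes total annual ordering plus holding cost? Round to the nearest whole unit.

Carrying cost H = $221 × 8% = $17.6800/unit/yr
Q* = √(2·D·S / H) = √(2·42,500·345 / 17.68) = √1,658,653.8 ≈ 1,287.89

1,288 units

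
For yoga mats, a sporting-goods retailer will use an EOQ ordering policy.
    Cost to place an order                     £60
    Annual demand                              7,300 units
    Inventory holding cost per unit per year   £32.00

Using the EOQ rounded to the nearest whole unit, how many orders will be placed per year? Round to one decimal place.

2DS/H = 2·7,300·60/32 = 27,375.00
EOQ = √27,375.00 ≈ 165.45 → Q = 165
N = D/Q = 7,300/165 ≈ 44.242 orders/yr

44.2 orders per year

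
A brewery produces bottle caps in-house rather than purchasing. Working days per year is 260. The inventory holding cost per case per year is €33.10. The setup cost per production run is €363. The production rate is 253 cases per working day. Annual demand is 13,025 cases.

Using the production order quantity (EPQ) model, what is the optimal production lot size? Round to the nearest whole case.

Daily demand d = 13,025/260 = 50.096; p = 253; 1 − d/p = 0.80199
EPQ = √(2DS / (H(1 − d/p)))
    = √(2 × 13,025 × 363 / (33.1 × 0.80199)) ≈ 596.84

597 cases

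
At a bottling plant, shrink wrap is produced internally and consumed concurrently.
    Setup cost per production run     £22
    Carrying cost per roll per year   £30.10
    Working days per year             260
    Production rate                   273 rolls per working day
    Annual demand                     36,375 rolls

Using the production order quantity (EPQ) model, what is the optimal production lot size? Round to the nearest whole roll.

330 rolls

d = 36,375/260 = 139.9038 rolls/day;  effective holding cost H(1 − d/p) = 30.1·(1 − 139.9038/273) = 14.67470
Q* = √(2DS / H_eff) = √(2·36,375·22 / 14.67470) ≈ 330.25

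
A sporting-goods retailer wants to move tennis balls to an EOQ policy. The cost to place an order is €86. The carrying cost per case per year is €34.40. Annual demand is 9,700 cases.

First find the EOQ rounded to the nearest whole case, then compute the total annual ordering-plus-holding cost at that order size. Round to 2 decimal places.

€7,575.82

Optimal lot size Q* = (2 × 9,700 × €86 / €34.4)^½ ≈ 220.23 → Q = 220 cases
Annual ordering cost = (D/Q)·S = (9,700/220) × 86 = €3,791.82
Annual holding cost  = (Q/2)·H = (220/2) × 34.4 = €3,784.00
Total = €3,791.82 + €3,784.00 = €7,575.82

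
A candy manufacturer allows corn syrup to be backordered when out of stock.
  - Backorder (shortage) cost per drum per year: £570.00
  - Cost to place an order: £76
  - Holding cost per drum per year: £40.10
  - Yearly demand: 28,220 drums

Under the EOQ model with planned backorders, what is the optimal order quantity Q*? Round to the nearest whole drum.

338 drums

Q* = √(2DS/H) · √((H + b)/b)
   = √(2 × 28,220 × 76 / 40.1) · √((40.1 + 570) / 570)
   = 327.061 × 1.0346 ≈ 338.37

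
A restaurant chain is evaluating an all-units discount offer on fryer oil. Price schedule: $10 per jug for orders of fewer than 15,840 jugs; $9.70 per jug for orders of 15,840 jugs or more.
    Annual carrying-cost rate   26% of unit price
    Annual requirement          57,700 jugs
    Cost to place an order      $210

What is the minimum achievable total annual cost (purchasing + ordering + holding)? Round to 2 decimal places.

H₁ = 26%×$10 = $2.6000;  H₂ = 26%×$9.70 = $2.5220
EOQ₁ = √(2×57,700×210/2.6000) = 3,052.99  (< 15,840, feasible at tier 1)
EOQ₂ = √(2×57,700×210/2.5220) = 3,099.85  (< 15,840 → use Q = 15,840 at tier-2 price)
TC(tier 1 (EOQ₁), Q≈3,053.0) = $584,937.78
TC(tier 2, Q≈15,840.0) = $580,429.20
Minimum at tier 2: $580,429.20

$580,429.20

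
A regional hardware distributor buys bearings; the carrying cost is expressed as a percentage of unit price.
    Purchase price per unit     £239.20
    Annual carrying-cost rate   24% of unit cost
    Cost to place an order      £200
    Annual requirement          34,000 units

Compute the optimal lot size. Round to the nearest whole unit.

487 units

H = i·C = 0.24 × £239.2 = £57.4080 per unit-year
Optimal lot size Q* = (2 × 34,000 × £200 / £57.408)^½ ≈ 486.72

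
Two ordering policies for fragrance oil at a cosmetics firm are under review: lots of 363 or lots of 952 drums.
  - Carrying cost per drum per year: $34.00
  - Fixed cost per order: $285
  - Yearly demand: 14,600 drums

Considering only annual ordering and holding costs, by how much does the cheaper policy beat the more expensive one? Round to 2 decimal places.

$2,920.99

For each Q, cost = (D/Q)·S + (Q/2)·H.
TC(363) = (14,600/363)×285 + (363/2)×34 = $17,633.81
TC(952) = (14,600/952)×285 + (952/2)×34 = $20,554.80
Lots of 363 are cheaper by $2,920.99.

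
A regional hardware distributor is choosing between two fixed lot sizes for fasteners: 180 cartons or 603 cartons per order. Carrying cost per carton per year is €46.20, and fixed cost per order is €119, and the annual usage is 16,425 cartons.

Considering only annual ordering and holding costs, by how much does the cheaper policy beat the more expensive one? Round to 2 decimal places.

€2,153.97

Annual cost at Q: ordering D·S/Q plus holding Q·H/2.
TC(180) = (16,425/180)×119 + (180/2)×46.2 = €15,016.75
TC(603) = (16,425/603)×119 + (603/2)×46.2 = €17,170.72
Lots of 180 are cheaper by €2,153.97.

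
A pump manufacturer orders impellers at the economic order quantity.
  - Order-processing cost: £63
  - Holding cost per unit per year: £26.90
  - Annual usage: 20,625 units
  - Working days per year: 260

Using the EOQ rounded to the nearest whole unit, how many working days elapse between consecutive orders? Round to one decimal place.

3.9 days

2DS/H = 2·20,625·63/26.9 = 96,607.81
EOQ = √96,607.81 ≈ 310.82 → Q = 311 units
Cycle time = (working days × Q)/D = (260 × 311) / 20,625 = 3.920 days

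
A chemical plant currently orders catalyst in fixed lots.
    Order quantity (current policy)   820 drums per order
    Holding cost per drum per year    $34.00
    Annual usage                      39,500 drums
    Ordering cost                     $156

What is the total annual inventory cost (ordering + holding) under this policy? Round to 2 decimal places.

$21,454.63

Orders/yr = 39,500/820 = 48.171; ordering cost = 48.171 × $156 = $7,514.63
Average inventory = 820/2 = 410; holding cost = 410 × $34 = $13,940.00
Total = $7,514.63 + $13,940.00 = $21,454.63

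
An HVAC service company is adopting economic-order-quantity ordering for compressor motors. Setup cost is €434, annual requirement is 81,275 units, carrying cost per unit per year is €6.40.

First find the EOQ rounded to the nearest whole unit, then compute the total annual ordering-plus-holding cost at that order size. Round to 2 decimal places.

Q* = √(2·D·S / H) = √(2·81,275·434 / 6.4) = √11,022,921.9 ≈ 3,320.08 → Q = 3,320 units
Ordering: D/Q × S = 81,275/3,320 × €434 = €10,624.50
Holding:  Q/2 × H = 3,320/2 × €6.4 = €10,624.00
Total = €10,624.50 + €10,624.00 = €21,248.50

€21,248.50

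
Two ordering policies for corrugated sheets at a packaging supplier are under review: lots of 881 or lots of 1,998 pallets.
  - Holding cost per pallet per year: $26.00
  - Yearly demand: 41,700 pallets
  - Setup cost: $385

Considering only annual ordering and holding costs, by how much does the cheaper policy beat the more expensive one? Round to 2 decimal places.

$4,333.24

TC(Q) = (D/Q)S + (Q/2)H
TC(881) = (41,700/881)×385 + (881/2)×26 = $29,676.04
TC(1,998) = (41,700/1,998)×385 + (1,998/2)×26 = $34,009.29
Cheaper: Q = 881.  Difference = $4,333.24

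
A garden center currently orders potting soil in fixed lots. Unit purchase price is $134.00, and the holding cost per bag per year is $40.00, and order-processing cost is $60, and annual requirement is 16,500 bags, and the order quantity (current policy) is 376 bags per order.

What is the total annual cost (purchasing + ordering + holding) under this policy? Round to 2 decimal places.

Annual ordering cost = (D/Q)·S = (16,500/376) × 60 = $2,632.98
Annual holding cost  = (Q/2)·H = (376/2) × 40 = $7,520.00
Purchase cost = D·C = 16,500 × 134 = $2,211,000.00
Total = $2,632.98 + $7,520.00 + $2,211,000.00 = $2,221,152.98

$2,221,152.98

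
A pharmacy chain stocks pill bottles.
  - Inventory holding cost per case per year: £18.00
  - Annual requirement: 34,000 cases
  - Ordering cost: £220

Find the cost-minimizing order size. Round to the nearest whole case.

2DS/H = 2·34,000·220/18 = 831,111.11
EOQ = √831,111.11 ≈ 911.65

912 cases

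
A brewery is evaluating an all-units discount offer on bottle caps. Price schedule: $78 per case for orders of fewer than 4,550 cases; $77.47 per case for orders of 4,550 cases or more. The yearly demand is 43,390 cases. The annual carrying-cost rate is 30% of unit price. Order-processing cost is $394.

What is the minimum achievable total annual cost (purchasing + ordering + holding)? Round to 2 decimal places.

H₁ = 30%×$78 = $23.4000;  H₂ = 30%×$77.47 = $23.2410
EOQ₁ = √(2×43,390×394/23.4000) = 1,208.79  (< 4,550, feasible at tier 1)
EOQ₂ = √(2×43,390×394/23.2410) = 1,212.92  (< 4,550 → use Q = 4,550 at tier-2 price)
TC(tier 1 (EOQ₁), Q≈1,208.8) = $3,412,705.63
TC(tier 2, Q≈4,550.0) = $3,418,053.86
Minimum at tier 1 (EOQ₁): $3,412,705.63

$3,412,705.63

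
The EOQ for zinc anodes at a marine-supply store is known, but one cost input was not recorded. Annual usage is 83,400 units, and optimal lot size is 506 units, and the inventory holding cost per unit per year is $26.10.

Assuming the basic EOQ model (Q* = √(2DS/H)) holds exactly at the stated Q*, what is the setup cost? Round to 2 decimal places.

From Q* = √(2DS/H) ⇒ Q*² = 2DS/H.
S = Q²H / (2D) = 506² × 26.1 / (2 × 83,400) = 40.0632

$40.06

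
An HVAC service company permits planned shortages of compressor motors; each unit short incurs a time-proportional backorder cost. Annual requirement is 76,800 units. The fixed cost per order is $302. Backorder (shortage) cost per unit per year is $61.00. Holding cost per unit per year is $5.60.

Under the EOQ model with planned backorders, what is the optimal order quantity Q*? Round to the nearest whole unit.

Basic EOQ = √(2·76,800·302/5.6) = 2,878.095
Backorder adjustment √((H+b)/b) = √((5.6+61)/61) = 1.0449
Q* = 2,878.095 × 1.0449 ≈ 3,007.30

3,007 units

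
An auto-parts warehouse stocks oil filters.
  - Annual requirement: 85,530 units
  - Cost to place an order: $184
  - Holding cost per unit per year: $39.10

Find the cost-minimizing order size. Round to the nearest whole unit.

EOQ = √(2DS/H) = √(2 × 85,530 × 184 / 39.1)
    = √(804,988.24) ≈ 897.21

897 units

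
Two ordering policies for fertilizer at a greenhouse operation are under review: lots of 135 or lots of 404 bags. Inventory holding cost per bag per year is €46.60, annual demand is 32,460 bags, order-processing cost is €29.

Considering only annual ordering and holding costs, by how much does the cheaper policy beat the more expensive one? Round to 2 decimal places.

€1,624.86

Annual cost at Q: ordering D·S/Q plus holding Q·H/2.
TC(135) = (32,460/135)×29 + (135/2)×46.6 = €10,118.39
TC(404) = (32,460/404)×29 + (404/2)×46.6 = €11,743.25
Cheaper: Q = 135.  Difference = €1,624.86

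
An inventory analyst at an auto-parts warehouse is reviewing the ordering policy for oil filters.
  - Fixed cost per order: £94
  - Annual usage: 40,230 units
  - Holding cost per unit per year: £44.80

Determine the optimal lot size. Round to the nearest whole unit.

411 units

EOQ = √(2DS/H) = √(2 × 40,230 × 94 / 44.8)
    = √(168,822.32) ≈ 410.88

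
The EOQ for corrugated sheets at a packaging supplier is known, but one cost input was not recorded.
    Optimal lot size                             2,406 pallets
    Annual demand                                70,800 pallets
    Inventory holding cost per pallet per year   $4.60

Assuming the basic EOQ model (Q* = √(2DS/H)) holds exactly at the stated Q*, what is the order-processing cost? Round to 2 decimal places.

EOQ relation: Q² = 2DS/H, so rearrange for the unknown.
S = Q²H / (2D) = 2,406² × 4.6 / (2 × 70,800) = 188.0554

$188.06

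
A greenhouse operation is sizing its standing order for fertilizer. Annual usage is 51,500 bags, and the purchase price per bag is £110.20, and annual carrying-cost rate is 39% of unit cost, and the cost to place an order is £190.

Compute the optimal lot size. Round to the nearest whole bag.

Carrying cost H = £110.2 × 39% = £42.9780/bag/yr
Optimal lot size Q* = (2 × 51,500 × £190 / £42.978)^½ ≈ 674.80

675 bags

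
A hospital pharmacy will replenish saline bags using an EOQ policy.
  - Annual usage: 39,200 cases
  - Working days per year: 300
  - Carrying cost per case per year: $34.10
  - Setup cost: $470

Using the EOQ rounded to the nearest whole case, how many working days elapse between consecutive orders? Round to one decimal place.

Q* = √(2·D·S / H) = √(2·39,200·470 / 34.1) = √1,080,586.5 ≈ 1,039.51 → Q = 1,040 cases
Days between orders = 300 / (D/Q) = 300 / 37.692 ≈ 7.959

8.0 days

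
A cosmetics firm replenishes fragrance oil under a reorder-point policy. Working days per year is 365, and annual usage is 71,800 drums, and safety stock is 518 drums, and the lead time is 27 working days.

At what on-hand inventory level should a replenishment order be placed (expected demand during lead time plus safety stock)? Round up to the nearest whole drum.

5,830 drums

Daily demand d = 71,800 / 365 = 196.712 drums/day
Demand during lead time = 196.712 × 27 = 5,311.23
Reorder point = 5,311.23 + 518 = 5,829.23 → round up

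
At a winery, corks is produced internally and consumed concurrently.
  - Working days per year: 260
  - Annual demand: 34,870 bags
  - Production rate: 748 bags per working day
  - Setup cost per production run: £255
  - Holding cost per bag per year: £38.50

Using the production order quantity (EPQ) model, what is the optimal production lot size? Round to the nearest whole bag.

750 bags

d = 34,870/260 = 134.1154 bags/day;  effective holding cost H(1 − d/p) = 38.5·(1 − 134.1154/748) = 31.59700
Q* = √(2DS / H_eff) = √(2·34,870·255 / 31.59700) ≈ 750.22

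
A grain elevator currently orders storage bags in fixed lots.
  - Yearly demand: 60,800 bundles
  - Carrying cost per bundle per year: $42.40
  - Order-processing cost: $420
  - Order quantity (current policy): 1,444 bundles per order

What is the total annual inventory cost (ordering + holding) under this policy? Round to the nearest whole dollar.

Annual ordering cost = (D/Q)·S = (60,800/1,444) × 420 = $17,684.21
Annual holding cost  = (Q/2)·H = (1,444/2) × 42.4 = $30,612.80
Total = $17,684.21 + $30,612.80 = $48,297.01

$48,297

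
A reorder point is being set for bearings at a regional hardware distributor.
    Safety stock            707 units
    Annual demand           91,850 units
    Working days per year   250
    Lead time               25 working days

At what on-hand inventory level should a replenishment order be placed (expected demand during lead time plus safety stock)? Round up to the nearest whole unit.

Daily demand d = 91,850 / 250 = 367.400 units/day
Demand during lead time = 367.400 × 25 = 9,185.00
Reorder point = 9,185.00 + 707 = 9,892.00 → round up

9,892 units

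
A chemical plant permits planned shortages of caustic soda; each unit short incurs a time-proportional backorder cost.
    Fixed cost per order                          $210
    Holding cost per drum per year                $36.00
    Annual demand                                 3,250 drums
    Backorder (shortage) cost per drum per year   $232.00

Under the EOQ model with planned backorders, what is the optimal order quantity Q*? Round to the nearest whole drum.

Q* = √(2DS/H) · √((H + b)/b)
   = √(2 × 3,250 × 210 / 36) · √((36 + 232) / 232)
   = 194.722 × 1.0748 ≈ 209.29

209 drums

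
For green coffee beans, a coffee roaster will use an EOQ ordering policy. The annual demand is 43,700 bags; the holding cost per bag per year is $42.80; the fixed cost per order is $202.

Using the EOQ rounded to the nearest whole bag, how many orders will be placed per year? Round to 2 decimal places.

Q* = √(2·D·S / H) = √(2·43,700·202 / 42.8) = √412,495.3 ≈ 642.26 → Q = 642
Orders per year = D/Q = 43,700 / 642 = 68.069

68.07 orders per year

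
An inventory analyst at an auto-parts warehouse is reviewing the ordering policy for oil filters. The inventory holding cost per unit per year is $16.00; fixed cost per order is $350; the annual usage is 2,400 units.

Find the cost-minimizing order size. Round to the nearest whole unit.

EOQ = √(2DS/H) = √(2 × 2,400 × 350 / 16)
    = √(105,000.00) ≈ 324.04

324 units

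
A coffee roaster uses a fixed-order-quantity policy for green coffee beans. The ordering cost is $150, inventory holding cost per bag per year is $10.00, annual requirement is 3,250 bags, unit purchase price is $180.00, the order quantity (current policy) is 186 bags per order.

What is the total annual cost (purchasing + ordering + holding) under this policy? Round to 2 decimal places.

$588,550.97

Ordering: D/Q × S = 3,250/186 × $150 = $2,620.97
Holding:  Q/2 × H = 186/2 × $10 = $930.00
Purchase cost = D·C = 3,250 × 180 = $585,000.00
Total = $2,620.97 + $930.00 + $585,000.00 = $588,550.97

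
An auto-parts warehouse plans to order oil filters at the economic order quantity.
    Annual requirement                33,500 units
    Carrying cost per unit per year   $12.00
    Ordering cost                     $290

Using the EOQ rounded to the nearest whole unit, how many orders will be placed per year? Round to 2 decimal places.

26.34 orders per year

Q* = √(2·D·S / H) = √(2·33,500·290 / 12) = √1,619,166.7 ≈ 1,272.46 → Q = 1,272
N = D/Q = 33,500/1,272 ≈ 26.336 orders/yr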